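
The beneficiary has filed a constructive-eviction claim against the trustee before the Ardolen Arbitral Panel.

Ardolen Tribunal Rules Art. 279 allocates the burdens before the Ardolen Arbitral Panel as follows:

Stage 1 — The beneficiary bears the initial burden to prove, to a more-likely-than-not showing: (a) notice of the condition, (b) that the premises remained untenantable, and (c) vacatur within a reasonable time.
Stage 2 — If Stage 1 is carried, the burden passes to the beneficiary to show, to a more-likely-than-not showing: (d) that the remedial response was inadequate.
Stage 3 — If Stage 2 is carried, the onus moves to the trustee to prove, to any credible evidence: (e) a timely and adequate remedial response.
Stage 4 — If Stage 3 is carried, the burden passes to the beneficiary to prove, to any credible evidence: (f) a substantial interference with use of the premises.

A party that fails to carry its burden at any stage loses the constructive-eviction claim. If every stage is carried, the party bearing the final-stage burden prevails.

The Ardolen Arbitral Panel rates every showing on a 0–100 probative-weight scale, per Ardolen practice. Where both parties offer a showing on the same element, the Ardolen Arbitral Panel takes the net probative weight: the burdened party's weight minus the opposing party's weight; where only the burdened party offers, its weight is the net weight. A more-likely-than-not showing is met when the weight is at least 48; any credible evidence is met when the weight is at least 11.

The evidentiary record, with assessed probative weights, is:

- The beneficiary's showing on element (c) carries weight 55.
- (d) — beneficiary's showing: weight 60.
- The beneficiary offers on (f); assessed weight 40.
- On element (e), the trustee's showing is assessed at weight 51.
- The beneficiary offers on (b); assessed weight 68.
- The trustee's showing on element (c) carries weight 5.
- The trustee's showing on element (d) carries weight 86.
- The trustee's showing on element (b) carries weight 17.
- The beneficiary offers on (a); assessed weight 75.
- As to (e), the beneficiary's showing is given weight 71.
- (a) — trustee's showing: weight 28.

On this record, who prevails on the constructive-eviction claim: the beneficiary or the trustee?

trustee

At Stage 1 the beneficiary must meet a more-likely-than-not showing (weight is at least 48): on (a) the weight is 75 less the opposing 28 gives net 47, which does not reach 48, so (a) does not meet the standard; on (b) the weight is 68 less the opposing 17 gives net 51, ≥ 48, so (b) meets the standard; on (c) the weight is 55 less the opposing 5 gives net 50, which does reach 48, so (c) meets the standard.
  The beneficiary does not carry Stage 1.
So the trustee prevails.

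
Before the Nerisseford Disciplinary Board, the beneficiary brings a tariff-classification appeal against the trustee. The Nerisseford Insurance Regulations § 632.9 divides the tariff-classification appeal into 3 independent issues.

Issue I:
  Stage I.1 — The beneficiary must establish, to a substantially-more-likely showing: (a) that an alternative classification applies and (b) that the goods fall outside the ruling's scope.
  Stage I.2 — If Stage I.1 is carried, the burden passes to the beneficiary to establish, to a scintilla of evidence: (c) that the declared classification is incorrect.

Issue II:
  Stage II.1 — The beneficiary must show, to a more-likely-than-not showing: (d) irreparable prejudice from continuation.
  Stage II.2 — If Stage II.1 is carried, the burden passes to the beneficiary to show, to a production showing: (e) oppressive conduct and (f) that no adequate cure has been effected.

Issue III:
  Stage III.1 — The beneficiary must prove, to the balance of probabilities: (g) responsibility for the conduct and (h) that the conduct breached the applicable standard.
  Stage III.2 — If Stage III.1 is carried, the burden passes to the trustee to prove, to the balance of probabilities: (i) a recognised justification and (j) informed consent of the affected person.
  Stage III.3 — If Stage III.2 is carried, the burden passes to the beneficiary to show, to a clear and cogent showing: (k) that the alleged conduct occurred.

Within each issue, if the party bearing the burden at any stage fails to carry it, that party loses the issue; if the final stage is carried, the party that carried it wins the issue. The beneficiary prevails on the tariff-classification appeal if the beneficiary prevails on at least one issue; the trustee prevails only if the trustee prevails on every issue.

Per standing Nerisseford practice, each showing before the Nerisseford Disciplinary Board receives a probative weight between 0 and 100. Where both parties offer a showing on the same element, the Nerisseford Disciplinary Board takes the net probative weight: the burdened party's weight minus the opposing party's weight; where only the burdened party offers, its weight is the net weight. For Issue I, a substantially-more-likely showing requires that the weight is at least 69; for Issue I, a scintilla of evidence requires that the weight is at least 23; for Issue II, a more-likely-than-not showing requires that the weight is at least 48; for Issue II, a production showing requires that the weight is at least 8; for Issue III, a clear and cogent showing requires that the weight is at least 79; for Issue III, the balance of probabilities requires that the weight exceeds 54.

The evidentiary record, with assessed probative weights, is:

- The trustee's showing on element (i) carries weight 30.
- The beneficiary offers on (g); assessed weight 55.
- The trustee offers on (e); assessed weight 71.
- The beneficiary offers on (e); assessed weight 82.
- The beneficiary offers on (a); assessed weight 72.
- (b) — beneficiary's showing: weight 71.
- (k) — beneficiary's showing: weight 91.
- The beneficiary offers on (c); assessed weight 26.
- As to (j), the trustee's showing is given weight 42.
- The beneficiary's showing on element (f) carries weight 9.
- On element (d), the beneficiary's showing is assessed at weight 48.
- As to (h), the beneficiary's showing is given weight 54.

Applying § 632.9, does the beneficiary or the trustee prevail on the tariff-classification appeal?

beneficiary

— Issue I —
Stage I.1 — burden on beneficiary; standard: a substantially-more-likely showing (weight is at least 69).
    (a): 72 ≥ 69 [met]
    (b): 71 ≥ 69 [met]
  All elements met. The beneficiary retains the burden for Stage I.2.
Stage I.2 — burden on beneficiary; standard: a scintilla of evidence (weight is at least 23).
    (c): 26 ≥ 23 [met]
  The beneficiary carries the last stage.
With every stage satisfied, the beneficiary prevails on this issue.
— Issue II —
Stage II.1 (beneficiary, a more-likely-than-not showing, weight is at least 48): (d) 48 ≥ 48 — meets.
  All elements met. The beneficiary retains the burden for Stage II.2.
Stage II.2 (beneficiary, a production showing, weight is at least 8): (e) net 82−71=11 ≥ 8 — meets; (f) 9 ≥ 8 — meets.
  The beneficiary carries the last stage.
All stages carried — the beneficiary prevails on this issue.
— Issue III —
Stage III.1 (beneficiary, the balance of probabilities, weight exceeds 54): (g) 55 > 54 — meets; (h) 54 ≤ 54 — fails.
  The beneficiary does not carry Stage III.1.
The trustee prevails on this issue.
Per-issue: Issue I → beneficiary; Issue II → beneficiary; Issue III → trustee. The beneficiary must prevail on at least one issue; overall, the beneficiary prevails.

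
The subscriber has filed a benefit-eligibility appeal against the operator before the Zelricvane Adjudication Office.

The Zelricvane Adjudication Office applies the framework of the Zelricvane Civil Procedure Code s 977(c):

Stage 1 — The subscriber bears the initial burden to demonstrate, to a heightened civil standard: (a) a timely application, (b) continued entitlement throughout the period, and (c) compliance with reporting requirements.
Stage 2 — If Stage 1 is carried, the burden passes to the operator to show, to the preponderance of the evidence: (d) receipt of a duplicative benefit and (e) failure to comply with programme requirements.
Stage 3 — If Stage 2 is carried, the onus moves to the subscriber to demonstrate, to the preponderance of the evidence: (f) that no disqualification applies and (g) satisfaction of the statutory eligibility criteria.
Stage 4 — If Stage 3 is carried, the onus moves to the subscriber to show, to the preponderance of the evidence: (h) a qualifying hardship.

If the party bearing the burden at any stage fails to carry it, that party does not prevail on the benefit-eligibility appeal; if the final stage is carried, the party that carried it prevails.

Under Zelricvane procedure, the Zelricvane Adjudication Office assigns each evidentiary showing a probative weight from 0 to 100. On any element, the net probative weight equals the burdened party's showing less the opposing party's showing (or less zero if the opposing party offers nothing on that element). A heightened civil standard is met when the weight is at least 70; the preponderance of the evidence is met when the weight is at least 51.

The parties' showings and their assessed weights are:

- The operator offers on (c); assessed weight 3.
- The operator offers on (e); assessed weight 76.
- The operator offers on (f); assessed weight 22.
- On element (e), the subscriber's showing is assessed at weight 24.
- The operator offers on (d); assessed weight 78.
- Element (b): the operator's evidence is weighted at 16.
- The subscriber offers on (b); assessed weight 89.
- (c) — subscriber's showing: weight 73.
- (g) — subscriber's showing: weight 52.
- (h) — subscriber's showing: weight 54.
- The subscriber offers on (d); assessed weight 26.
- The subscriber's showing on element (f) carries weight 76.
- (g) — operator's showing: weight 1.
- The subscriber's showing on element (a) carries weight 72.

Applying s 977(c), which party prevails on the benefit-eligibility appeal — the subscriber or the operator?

subscriber

Stage 1 (subscriber, a heightened civil standard, weight is at least 70): (a) 72 ≥ 70 — meets; (b) net 89−16=73 ≥ 70 — meets; (c) net 73−3=70 ≥ 70 — meets.
  Stage 1 carried; the burden shifts to the operator.
Stage 2 (operator, the preponderance of the evidence, weight is at least 51): (d) net 78−26=52 ≥ 51 — meets; (e) net 76−24=52 ≥ 51 — meets.
  All elements met. The burden passes to the subscriber.
Stage 3 (subscriber, the preponderance of the evidence, weight is at least 51): (f) net 76−22=54 ≥ 51 — meets; (g) net 52−1=51 ≥ 51 — meets.
  All elements met. The subscriber retains the burden for Stage 4.
Stage 4 (subscriber, the preponderance of the evidence, weight is at least 51): (h) 54 ≥ 51 — meets.
  The subscriber carries the last stage.
Every stage carried; the subscriber prevails.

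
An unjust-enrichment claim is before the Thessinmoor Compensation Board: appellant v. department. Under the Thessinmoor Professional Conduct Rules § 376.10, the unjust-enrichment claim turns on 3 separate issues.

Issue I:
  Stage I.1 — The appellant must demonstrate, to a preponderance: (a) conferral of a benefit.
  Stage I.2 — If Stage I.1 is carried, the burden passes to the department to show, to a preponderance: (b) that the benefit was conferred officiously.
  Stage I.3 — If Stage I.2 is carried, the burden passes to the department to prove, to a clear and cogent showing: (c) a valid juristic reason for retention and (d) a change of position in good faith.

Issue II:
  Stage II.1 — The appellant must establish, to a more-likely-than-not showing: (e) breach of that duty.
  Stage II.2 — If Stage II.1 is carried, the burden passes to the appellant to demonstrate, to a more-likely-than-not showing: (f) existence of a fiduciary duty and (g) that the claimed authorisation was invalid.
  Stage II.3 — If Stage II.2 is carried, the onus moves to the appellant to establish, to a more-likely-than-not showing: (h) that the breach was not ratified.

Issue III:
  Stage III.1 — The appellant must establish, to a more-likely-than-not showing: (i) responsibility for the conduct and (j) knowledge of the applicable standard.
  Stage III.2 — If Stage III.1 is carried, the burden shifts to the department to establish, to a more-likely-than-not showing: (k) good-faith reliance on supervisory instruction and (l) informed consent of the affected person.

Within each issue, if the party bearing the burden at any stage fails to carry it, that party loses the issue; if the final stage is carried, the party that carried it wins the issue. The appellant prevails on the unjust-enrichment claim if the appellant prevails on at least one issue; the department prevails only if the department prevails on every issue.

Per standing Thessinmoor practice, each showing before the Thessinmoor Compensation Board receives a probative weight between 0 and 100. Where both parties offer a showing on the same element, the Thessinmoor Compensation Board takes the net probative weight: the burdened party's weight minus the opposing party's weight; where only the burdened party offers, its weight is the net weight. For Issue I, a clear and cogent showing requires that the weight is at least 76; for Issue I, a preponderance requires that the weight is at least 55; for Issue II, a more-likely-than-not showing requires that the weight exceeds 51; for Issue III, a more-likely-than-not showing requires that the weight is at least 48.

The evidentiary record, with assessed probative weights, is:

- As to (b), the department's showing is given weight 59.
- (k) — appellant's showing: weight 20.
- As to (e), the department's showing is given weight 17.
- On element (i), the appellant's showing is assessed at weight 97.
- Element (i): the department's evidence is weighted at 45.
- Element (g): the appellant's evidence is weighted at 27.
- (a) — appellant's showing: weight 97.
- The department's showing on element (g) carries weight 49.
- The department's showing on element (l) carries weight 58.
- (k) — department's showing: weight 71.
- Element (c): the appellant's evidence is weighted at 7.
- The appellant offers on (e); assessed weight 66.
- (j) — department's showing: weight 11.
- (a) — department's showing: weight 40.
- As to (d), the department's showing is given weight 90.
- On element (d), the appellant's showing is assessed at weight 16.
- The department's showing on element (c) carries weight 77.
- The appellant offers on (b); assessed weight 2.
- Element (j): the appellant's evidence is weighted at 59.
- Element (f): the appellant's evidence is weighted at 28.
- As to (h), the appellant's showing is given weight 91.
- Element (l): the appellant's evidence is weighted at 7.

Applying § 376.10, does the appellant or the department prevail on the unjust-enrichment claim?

— Issue I —
Stage I.1 — burden on appellant; standard: a preponderance (weight is at least 55).
    (a): 97 − 40 = 57 ≥ 55 [met]
  Stage I.1 is satisfied; the onus moves to the department.
Stage I.2 — burden on department; standard: a preponderance (weight is at least 55).
    (b): 59 − 2 = 57 ≥ 55 [met]
  Stage I.2 carried; the burden remains with the department.
Stage I.3 — burden on department; standard: a clear and cogent showing (weight is at least 76).
    (c): 77 − 7 = 70 < 76 [not met]
    (d): 90 − 16 = 74 < 76 [not met]
  Stage I.3 not carried; the department fails its burden.
The analysis ends at Stage I.3; the appellant prevails on this issue.
— Issue II —
Stage II.1 (appellant, a more-likely-than-not showing, weight exceeds 51): (e) net 66−17=49 ≤ 51 — fails.
  Stage II.1 not carried; the appellant fails its burden.
The analysis ends at Stage II.1; the department prevails on this issue.
— Issue III —
Stage III.1 (appellant, a more-likely-than-not showing, weight is at least 48): (i) net 97−45=52 ≥ 48 — meets; (j) net 59−11=48 ≥ 48 — meets.
  All elements met. The burden passes to the department.
Stage III.2 (department, a more-likely-than-not showing, weight is at least 48): (k) net 71−20=51 ≥ 48 — meets; (l) net 58−7=51 ≥ 48 — meets.
  The department carries the last stage.
Every stage carried; the department prevails on this issue.
Per-issue: Issue I → appellant; Issue II → department; Issue III → department. The appellant must prevail on at least one issue; overall, the appellant prevails.

appellant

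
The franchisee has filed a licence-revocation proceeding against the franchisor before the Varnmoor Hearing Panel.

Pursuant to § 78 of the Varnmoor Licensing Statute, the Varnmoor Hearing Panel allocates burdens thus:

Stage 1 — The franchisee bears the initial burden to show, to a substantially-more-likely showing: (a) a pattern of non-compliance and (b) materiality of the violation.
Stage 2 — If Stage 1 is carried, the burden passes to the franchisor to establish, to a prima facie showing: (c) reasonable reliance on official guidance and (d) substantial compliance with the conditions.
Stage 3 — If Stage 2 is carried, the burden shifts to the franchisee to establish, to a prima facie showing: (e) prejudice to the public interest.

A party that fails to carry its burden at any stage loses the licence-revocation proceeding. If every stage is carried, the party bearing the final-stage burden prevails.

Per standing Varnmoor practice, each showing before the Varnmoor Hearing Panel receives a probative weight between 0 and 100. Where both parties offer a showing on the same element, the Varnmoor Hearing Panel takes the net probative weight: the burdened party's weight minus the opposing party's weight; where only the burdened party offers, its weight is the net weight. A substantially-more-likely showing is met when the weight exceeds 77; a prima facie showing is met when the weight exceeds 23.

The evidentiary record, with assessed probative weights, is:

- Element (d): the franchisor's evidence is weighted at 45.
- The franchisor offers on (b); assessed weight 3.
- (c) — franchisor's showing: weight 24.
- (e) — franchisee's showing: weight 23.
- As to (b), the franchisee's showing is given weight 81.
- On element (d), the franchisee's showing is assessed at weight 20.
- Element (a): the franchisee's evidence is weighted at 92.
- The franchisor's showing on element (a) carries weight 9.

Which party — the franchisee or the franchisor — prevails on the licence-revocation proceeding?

Stage 1 (franchisee, a substantially-more-likely showing, weight exceeds 77): (a) net 92−9=83 > 77 — meets; (b) net 81−3=78 > 77 — meets.
  The franchisee carries Stage 1; the franchisor now bears the burden.
Stage 2 (franchisor, a prima facie showing, weight exceeds 23): (c) 24 > 23 — meets; (d) net 45−20=25 > 23 — meets.
  All elements met. The burden passes to the franchisee.
Stage 3 (franchisee, a prima facie showing, weight exceeds 23): (e) 23 ≤ 23 — fails.
  Not every element is met, so the franchisee fails to carry Stage 3.
The analysis ends at Stage 3; the franchisor prevails.

franchisor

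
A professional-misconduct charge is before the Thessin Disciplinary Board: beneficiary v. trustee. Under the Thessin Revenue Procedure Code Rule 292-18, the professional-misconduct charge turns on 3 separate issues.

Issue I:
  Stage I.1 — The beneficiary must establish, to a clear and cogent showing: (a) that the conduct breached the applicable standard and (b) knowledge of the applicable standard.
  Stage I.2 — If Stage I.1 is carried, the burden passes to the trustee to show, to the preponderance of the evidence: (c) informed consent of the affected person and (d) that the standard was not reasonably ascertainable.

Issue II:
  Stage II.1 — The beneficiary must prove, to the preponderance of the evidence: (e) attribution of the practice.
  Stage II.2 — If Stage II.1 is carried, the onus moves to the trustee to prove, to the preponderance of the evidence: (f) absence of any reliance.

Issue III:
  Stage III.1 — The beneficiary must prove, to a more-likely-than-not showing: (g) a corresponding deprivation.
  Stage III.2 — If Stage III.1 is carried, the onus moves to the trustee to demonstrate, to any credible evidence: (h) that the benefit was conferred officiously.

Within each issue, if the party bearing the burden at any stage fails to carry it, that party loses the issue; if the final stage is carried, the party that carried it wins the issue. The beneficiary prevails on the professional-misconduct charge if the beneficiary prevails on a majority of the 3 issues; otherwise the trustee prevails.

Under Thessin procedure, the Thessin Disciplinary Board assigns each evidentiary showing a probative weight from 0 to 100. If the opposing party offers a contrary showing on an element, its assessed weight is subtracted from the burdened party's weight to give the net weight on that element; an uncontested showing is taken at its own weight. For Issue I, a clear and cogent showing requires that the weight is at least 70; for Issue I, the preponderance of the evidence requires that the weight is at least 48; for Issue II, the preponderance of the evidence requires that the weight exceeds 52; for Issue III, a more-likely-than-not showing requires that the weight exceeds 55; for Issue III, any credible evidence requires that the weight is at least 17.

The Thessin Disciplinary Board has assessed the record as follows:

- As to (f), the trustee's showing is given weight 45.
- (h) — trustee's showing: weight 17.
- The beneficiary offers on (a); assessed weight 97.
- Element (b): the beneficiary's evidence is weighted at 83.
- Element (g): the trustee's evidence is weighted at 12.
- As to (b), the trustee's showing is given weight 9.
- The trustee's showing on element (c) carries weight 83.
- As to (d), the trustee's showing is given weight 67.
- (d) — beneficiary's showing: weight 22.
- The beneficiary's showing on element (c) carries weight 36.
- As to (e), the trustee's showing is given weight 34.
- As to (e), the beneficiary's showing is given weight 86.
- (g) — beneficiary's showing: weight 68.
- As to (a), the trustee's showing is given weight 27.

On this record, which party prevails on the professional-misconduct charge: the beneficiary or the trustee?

— Issue I —
At Stage I.1 the beneficiary must meet a clear and cogent showing (weight is at least 70): on (a) the weight is 97 less the opposing 27 gives net 70, ≥ 70, so (a) meets the standard; on (b) the weight is 83 less the opposing 9 gives net 74, ≥ 70, so (b) meets the standard.
  Stage I.1 is satisfied; the onus moves to the trustee.
At Stage I.2 the trustee must meet the preponderance of the evidence (weight is at least 48): on (c) the weight is 83 less the opposing 36 gives net 47, < 48, so (c) does not meet the standard; on (d) the weight is 67 less the opposing 22 gives net 45, < 48, so (d) does not meet the standard.
  The trustee does not carry Stage I.2.
The analysis ends at Stage I.2; the beneficiary prevails on this issue.
— Issue II —
Stage II.1 (beneficiary, the preponderance of the evidence, weight exceeds 52): (e) net 86−34=52 ≤ 52 — fails.
  Not every element is met, so the beneficiary fails to carry Stage II.1.
The analysis ends at Stage II.1; the trustee prevails on this issue.
— Issue III —
Stage III.1 (beneficiary, a more-likely-than-not showing, weight exceeds 55): (g) net 68−12=56 > 55 — meets.
  All elements met. The burden passes to the trustee.
Stage III.2 (trustee, any credible evidence, weight is at least 17): (h) 17 ≥ 17 — meets.
  Stage III.2 carried; the final stage is satisfied.
All stages carried — the trustee prevails on this issue.
Per-issue: Issue I → beneficiary; Issue II → trustee; Issue III → trustee. The beneficiary must prevail on a majority of issues; overall, the trustee prevails.

trustee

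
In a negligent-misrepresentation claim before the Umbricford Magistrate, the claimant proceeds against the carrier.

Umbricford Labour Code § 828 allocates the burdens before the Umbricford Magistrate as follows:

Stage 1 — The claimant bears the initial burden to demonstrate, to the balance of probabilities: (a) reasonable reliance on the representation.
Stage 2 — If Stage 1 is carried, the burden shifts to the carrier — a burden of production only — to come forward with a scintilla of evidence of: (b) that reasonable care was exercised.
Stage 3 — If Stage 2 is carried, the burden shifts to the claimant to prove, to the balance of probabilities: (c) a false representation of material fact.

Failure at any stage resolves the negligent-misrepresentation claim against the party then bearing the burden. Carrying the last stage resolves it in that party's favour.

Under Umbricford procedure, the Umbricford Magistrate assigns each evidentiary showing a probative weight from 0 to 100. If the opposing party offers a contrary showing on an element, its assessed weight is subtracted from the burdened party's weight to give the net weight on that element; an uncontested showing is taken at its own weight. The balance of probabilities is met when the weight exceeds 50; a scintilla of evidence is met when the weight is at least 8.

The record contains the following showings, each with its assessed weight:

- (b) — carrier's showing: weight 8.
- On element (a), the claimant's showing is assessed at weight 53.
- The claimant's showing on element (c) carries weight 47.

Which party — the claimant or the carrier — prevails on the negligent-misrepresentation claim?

Stage 1 (claimant, the balance of probabilities, weight exceeds 50): (a) 53 > 50 — meets.
  Stage 1 carried; the burden shifts to the carrier.
Stage 2 (carrier, a scintilla of evidence, weight is at least 8): (b) 8 ≥ 8 — meets.
  Stage 2 is satisfied; the onus moves to the claimant.
Stage 3 (claimant, the balance of probabilities, weight exceeds 50): (c) 47 ≤ 50 — fails.
  Stage 3 not carried; the claimant fails its burden.
The carrier prevails.

carrier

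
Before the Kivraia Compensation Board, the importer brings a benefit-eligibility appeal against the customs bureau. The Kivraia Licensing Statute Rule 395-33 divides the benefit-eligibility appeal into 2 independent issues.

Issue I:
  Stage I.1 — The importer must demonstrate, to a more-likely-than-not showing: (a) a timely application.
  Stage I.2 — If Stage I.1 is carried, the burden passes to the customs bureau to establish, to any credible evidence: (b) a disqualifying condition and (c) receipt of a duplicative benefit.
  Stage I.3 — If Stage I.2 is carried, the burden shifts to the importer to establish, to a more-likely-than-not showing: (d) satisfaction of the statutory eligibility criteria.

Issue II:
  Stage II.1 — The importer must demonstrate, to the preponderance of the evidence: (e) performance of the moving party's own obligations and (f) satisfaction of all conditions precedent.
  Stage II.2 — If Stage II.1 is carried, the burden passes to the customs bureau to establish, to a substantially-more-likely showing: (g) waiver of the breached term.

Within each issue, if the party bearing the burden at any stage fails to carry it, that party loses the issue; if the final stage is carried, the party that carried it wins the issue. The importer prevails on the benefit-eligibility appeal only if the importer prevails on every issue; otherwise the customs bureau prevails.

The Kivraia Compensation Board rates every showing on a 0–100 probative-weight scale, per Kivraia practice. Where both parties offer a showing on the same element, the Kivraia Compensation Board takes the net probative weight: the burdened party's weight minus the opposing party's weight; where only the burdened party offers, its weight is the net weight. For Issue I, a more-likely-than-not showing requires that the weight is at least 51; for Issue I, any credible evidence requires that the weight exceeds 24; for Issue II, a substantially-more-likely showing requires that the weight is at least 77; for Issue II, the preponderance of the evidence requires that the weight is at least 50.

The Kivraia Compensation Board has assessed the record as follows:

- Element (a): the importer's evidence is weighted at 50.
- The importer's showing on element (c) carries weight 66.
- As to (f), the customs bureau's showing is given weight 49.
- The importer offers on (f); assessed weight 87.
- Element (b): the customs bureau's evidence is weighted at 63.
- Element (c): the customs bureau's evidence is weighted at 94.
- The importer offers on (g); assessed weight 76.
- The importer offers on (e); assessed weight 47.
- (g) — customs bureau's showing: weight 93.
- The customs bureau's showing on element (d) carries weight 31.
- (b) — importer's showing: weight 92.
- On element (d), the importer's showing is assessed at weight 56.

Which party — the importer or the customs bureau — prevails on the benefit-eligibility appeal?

customs bureau

— Issue I —
Stage I.1 (importer, a more-likely-than-not showing, weight is at least 51): (a) 50 < 51 — fails.
  The importer does not carry Stage I.1.
The customs bureau prevails on this issue.
— Issue II —
Stage II.1 — burden on importer; standard: the preponderance of the evidence (weight is at least 50).
    (e): 47 < 50 [not met]
    (f): 87 − 49 = 38 < 50 [not met]
  Not every element is met, so the importer fails to carry Stage II.1.
The analysis ends at Stage II.1; the customs bureau prevails on this issue.
Per-issue: Issue I → customs bureau; Issue II → customs bureau. The importer must prevail on every issue; overall, the customs bureau prevails.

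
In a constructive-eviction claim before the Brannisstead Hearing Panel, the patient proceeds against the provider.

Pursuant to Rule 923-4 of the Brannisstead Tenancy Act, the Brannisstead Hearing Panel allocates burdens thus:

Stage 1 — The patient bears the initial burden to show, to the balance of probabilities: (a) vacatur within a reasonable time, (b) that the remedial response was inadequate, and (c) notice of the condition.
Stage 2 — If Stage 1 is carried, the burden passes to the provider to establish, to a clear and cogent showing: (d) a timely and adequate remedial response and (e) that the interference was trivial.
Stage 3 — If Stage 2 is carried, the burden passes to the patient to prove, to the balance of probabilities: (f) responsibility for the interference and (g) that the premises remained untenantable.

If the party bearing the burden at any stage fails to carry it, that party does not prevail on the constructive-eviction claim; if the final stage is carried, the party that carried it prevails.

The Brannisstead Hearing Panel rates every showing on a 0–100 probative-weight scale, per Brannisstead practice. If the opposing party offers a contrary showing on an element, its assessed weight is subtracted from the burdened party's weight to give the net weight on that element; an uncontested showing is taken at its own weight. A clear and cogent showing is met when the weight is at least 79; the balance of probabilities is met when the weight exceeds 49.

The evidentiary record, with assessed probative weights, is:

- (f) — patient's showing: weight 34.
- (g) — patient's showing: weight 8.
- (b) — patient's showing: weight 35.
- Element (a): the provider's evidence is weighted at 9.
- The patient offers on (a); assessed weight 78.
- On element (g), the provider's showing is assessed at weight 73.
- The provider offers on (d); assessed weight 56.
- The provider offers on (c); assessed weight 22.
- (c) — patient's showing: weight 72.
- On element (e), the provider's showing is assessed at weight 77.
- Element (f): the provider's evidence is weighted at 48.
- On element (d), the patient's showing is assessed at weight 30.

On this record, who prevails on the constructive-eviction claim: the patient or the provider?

Stage 1 (patient, the balance of probabilities, weight exceeds 49): (a) net 78−9=69 > 49 — meets; (b) 35 ≤ 49 — fails; (c) net 72−22=50 > 49 — meets.
  Stage 1 not carried; the patient fails its burden.
The provider prevails.

provider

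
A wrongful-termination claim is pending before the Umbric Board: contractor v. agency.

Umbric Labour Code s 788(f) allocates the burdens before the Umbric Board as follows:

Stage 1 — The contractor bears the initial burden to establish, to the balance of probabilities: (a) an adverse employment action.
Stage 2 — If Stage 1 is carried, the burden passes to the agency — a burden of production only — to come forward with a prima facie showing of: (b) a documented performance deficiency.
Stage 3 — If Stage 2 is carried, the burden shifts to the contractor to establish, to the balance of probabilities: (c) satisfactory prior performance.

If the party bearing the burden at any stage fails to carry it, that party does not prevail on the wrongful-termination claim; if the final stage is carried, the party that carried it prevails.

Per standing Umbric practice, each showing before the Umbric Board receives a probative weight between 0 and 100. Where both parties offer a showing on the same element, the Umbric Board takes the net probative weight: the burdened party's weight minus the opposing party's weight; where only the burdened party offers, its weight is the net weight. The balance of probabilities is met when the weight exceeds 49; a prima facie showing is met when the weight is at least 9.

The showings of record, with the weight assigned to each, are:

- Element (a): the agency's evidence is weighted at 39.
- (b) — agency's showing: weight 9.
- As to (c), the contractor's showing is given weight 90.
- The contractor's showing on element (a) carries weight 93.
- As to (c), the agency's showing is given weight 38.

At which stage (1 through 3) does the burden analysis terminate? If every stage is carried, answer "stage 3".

At Stage 1 the contractor must meet the balance of probabilities (weight exceeds 49): on (a) the weight is 93 less the opposing 39 gives net 54, > 49, so (a) meets the standard.
  Stage 1 is satisfied; the onus moves to the agency.
At Stage 2 the agency must meet a prima facie showing (weight is at least 9): on (b) the weight is 9, which does reach 9, so (b) meets the standard.
  The agency carries Stage 2; the contractor now bears the burden.
At Stage 3 the contractor must meet the balance of probabilities (weight exceeds 49): on (c) the weight is 90 less the opposing 38 gives net 52, which does exceed 49, so (c) meets the standard.
  Stage 3 carried; the final stage is satisfied.
Every stage carried; the contractor prevails.

stage 3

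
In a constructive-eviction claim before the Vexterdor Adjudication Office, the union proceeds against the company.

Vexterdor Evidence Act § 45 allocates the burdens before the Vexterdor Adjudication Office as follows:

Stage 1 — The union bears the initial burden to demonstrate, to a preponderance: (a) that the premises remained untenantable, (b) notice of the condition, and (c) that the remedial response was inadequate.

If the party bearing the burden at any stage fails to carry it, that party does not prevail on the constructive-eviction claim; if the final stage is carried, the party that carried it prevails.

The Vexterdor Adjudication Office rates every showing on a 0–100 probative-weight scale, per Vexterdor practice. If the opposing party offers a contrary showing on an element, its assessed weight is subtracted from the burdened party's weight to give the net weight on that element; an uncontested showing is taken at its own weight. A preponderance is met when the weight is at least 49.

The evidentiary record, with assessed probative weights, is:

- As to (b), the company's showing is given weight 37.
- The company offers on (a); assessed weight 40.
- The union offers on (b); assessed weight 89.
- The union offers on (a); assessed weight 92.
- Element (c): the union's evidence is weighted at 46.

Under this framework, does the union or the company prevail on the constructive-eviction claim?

company

At Stage 1 the union must meet a preponderance (weight is at least 49): on (a) the weight is 92 less the opposing 40 gives net 52, ≥ 49, so (a) meets the standard; on (b) the weight is 89 less the opposing 37 gives net 52, ≥ 49, so (b) meets the standard; on (c) the weight is 46, < 49, so (c) does not meet the standard.
  Stage 1 not carried; the union fails its burden.
The company prevails.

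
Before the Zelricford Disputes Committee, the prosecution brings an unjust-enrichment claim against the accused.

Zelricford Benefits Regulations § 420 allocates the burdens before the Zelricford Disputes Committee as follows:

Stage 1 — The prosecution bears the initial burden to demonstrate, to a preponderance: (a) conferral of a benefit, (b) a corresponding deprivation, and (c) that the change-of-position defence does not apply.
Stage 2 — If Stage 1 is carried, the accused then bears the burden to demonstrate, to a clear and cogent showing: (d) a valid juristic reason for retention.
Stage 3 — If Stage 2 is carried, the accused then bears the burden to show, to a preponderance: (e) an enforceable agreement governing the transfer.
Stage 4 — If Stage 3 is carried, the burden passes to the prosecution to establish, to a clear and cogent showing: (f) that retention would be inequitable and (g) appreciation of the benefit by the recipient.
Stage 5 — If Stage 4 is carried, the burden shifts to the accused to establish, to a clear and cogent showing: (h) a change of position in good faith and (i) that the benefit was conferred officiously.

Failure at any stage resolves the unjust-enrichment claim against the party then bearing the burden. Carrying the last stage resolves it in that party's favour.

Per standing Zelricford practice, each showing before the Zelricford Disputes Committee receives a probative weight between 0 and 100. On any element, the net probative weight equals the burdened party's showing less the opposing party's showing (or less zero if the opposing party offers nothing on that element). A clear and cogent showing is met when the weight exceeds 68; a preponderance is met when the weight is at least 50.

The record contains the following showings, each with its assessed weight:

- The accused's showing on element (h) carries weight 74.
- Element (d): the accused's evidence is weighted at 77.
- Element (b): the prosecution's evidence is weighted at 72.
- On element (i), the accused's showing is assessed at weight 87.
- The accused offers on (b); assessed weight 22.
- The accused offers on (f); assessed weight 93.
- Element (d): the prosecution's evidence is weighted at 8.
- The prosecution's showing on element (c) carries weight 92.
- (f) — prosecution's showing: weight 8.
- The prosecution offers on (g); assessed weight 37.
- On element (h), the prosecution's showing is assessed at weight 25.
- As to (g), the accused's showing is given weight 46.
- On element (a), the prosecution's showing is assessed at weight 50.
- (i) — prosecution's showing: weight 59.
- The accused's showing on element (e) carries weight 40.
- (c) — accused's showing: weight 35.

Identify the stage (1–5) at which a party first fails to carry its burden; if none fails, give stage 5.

Stage 1 (prosecution, a preponderance, weight is at least 50): (a) 50 ≥ 50 — meets; (b) net 72−22=50 ≥ 50 — meets; (c) net 92−35=57 ≥ 50 — meets.
  Stage 1 is satisfied; the onus moves to the accused.
Stage 2 (accused, a clear and cogent showing, weight exceeds 68): (d) net 77−8=69 > 68 — meets.
  Stage 2 carried; the burden remains with the accused.
Stage 3 (accused, a preponderance, weight is at least 50): (e) 40 < 50 — fails.
  Not every element is met, so the accused fails to carry Stage 3.
The prosecution prevails.

stage 3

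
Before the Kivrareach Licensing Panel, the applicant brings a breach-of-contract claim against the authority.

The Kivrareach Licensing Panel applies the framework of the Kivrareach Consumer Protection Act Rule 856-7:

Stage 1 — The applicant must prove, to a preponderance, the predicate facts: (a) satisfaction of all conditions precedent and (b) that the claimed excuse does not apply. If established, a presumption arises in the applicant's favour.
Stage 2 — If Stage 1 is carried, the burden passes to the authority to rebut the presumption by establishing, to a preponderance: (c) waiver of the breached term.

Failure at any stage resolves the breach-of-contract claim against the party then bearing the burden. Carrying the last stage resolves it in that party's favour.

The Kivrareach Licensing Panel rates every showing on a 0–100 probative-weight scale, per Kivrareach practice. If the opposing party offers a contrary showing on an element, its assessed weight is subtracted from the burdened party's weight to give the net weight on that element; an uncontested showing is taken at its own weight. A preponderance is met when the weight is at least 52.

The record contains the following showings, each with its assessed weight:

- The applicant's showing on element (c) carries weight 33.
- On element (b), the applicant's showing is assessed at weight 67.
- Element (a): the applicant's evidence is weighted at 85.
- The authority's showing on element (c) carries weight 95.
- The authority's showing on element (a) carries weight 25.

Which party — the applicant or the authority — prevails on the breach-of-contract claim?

authority

Stage 1 (applicant, a preponderance, weight is at least 52): (a) net 85−25=60 ≥ 52 — meets; (b) 67 ≥ 52 — meets.
  The applicant carries Stage 1; the authority now bears the burden.
Stage 2 (authority, a preponderance, weight is at least 52): (c) net 95−33=62 ≥ 52 — meets.
  All elements met at the final stage.
All stages carried — the authority prevails.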